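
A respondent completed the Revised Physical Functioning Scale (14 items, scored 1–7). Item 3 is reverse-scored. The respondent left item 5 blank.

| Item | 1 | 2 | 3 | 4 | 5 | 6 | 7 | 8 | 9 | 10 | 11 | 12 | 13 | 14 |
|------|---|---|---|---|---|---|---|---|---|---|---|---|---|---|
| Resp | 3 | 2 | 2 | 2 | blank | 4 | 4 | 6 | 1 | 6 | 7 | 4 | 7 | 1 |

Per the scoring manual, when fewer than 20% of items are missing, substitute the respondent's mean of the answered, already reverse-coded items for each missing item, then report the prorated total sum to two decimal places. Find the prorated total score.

57.08

Reverse-coded (reverse-coded value = 8 − response):
  item 3: 8 − 2 = 6
Completed scored items (13 of 14): 3, 2, 6, 2, 4, 4, 6, 1, 6, 7, 4, 7, 1; sum = 53.
Person mean = 53 / 13 ≈ 4.0769
Prorated total = (53 / 13) × 14 = 57.08 (to 2 dp)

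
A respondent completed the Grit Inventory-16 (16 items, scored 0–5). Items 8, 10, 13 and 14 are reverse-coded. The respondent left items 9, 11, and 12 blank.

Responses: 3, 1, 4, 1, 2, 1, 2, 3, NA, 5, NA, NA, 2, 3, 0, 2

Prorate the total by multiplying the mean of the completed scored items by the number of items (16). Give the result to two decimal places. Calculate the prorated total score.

28.31

Reverse-coded (on a 0–5 scale, reversed = 5 − raw):
  item 8: 5 − 3 = 2
  item 10: 5 − 5 = 0
  item 13: 5 − 2 = 3
  item 14: 5 − 3 = 2
Completed scored items (13 of 16): 3, 1, 4, 1, 2, 1, 2, 2, 0, 3, 2, 0, 2; sum = 23.
Person mean = 23 / 13 ≈ 1.7692
Prorated total = (23 / 13) × 16 = 28.31 (to 2 dp)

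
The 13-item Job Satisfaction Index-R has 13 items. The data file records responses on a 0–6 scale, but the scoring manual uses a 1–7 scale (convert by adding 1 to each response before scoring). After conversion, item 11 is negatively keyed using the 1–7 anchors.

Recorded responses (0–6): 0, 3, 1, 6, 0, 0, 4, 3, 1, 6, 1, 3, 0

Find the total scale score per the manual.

Convert to 1–7: 1, 4, 2, 7, 1, 1, 5, 4, 2, 7, 2, 4, 1
Reverse-coded (reverse-coded value = 8 − response):
  item 11: 8 − 2 = 6
Scored: 1, 4, 2, 7, 1, 1, 5, 4, 2, 7, 6, 4, 1
Total = 45

45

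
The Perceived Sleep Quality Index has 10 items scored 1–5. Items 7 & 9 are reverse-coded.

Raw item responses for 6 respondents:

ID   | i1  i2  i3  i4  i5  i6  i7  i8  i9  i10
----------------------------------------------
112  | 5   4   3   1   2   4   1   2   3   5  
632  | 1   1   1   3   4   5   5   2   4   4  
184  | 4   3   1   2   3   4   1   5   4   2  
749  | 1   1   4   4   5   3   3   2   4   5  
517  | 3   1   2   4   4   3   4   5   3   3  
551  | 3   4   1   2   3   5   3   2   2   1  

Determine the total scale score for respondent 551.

28

Respondent 551 raw: 3, 4, 1, 2, 3, 5, 3, 2, 2, 1.
Reverse-coded (reverse-coded value = 6 − response):
  item 1: 3
  item 2: 4
  item 3: 1
  item 4: 2
  item 5: 3
  item 6: 5
  item 7: 6 − 3 = 3
  item 8: 2
  item 9: 6 − 2 = 4
  item 10: 1
Sum = 3 + 4 + 1 + 2 + 3 + 5 + 3 + 2 + 4 + 1 = 28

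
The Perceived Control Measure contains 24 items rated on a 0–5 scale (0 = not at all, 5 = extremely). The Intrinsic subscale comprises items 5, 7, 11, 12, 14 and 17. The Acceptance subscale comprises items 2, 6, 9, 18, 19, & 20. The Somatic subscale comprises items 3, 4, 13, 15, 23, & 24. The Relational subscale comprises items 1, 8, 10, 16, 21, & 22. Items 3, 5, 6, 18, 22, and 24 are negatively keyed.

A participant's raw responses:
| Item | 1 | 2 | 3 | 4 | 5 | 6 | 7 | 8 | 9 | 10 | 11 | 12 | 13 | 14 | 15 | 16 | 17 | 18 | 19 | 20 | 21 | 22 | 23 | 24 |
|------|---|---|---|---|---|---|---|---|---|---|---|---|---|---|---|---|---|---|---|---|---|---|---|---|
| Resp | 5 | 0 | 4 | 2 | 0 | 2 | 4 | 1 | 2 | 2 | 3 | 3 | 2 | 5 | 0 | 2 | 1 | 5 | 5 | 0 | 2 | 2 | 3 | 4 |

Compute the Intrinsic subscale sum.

Intrinsic items: 5, 7, 11, 12, 14, 17.
Of these, item 5 is negatively keyed; reverse-coded value = 5 − response.
  item 5: 5 − 0 = 5
  item 7: 4
  item 11: 3
  item 12: 3
  item 14: 5
  item 17: 1
Sum = 5 + 4 + 3 + 3 + 5 + 1 = 21

21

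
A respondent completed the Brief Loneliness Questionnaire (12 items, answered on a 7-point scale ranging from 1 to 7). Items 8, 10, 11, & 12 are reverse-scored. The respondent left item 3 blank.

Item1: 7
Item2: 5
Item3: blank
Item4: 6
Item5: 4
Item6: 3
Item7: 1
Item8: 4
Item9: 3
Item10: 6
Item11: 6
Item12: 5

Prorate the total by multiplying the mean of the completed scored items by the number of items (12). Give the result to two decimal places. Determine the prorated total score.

Reverse-coded (on a 1–7 scale, reversed = 8 − raw):
  item 8: 8 − 4 = 4
  item 10: 8 − 6 = 2
  item 11: 8 − 6 = 2
  item 12: 8 − 5 = 3
Completed scored items (11 of 12): 7, 5, 6, 4, 3, 1, 4, 3, 2, 2, 3; sum = 40.
Person mean = 40 / 11 ≈ 3.6364
Prorated total = (40 / 11) × 12 = 43.64 (to 2 dp)

43.64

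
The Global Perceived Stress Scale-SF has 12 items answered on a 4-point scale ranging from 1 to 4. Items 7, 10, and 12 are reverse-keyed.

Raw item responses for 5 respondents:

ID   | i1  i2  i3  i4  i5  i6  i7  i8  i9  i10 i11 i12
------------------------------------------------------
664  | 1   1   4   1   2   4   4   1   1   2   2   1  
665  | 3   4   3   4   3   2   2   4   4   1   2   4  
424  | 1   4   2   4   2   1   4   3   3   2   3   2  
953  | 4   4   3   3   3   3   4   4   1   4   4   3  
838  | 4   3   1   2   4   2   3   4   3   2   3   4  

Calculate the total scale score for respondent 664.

25

Respondent 664 raw: 1, 1, 4, 1, 2, 4, 4, 1, 1, 2, 2, 1.
Reverse-coded (reversed = (1+4) − raw = 5 − raw):
  item 1: 1
  item 2: 1
  item 3: 4
  item 4: 1
  item 5: 2
  item 6: 4
  item 7: 5 − 4 = 1
  item 8: 1
  item 9: 1
  item 10: 5 − 2 = 3
  item 11: 2
  item 12: 5 − 1 = 4
Sum = 1 + 1 + 4 + 1 + 2 + 4 + 1 + 1 + 1 + 3 + 2 + 4 = 25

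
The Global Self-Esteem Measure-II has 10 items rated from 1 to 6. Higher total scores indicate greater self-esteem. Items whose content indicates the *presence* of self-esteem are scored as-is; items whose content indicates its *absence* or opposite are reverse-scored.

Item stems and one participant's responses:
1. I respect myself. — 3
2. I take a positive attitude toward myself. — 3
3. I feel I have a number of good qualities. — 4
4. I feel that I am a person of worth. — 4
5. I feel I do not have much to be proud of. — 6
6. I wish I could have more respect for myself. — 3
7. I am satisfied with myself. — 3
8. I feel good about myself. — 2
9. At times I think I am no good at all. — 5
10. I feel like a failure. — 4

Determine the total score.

Items 5, 6, 9, 10 describe the absence/opposite of self-esteem → reverse-score.
reversed = (1+6) − raw = 7 − raw.
  item 1: 3
  item 2: 3
  item 3: 4
  item 4: 4
  item 5: 7 − 6 = 1
  item 6: 7 − 3 = 4
  item 7: 3
  item 8: 2
  item 9: 7 − 5 = 2
  item 10: 7 − 4 = 3
Total = 3 + 3 + 4 + 4 + 1 + 4 + 3 + 2 + 2 + 3 = 29

29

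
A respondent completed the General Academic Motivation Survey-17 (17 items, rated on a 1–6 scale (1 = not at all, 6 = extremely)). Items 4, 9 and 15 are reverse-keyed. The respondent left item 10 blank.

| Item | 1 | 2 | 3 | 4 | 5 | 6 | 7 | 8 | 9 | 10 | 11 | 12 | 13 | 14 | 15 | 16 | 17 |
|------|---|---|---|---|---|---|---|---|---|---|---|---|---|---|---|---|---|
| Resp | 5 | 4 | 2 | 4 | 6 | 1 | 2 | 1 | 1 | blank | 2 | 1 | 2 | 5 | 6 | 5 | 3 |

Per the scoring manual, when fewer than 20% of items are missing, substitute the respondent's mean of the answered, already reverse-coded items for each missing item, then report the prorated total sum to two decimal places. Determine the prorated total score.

Reverse-coded (reversed = (1+6) − raw = 7 − raw):
  item 4: 7 − 4 = 3
  item 9: 7 − 1 = 6
  item 15: 7 − 6 = 1
Completed scored items (16 of 17): 5, 4, 2, 3, 6, 1, 2, 1, 6, 2, 1, 2, 5, 1, 5, 3; sum = 49.
Person mean = 49 / 16 ≈ 3.0625
Prorated total = (49 / 16) × 17 = 52.06 (to 2 dp)

52.06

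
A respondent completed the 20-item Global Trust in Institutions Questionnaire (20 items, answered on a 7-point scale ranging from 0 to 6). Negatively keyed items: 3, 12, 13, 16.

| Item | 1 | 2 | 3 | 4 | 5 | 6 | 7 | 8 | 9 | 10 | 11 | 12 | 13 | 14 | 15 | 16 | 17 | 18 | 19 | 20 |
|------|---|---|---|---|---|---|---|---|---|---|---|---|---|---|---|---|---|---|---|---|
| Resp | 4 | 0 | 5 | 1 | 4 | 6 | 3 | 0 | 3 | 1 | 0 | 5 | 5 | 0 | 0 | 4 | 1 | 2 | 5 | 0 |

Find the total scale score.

35

Reverse-coded items (reverse-coded value = 6 − response):
  item 3: 6 − 5 = 1
  item 12: 6 − 5 = 1
  item 13: 6 − 5 = 1
  item 16: 6 − 4 = 2
Scored responses: 4, 0, 1, 1, 4, 6, 3, 0, 3, 1, 0, 1, 1, 0, 0, 2, 1, 2, 5, 0
Total = 4 + 0 + 1 + 1 + 4 + 6 + 3 + 0 + 3 + 1 + 0 + 1 + 1 + 0 + 0 + 2 + 1 + 2 + 5 + 0 = 35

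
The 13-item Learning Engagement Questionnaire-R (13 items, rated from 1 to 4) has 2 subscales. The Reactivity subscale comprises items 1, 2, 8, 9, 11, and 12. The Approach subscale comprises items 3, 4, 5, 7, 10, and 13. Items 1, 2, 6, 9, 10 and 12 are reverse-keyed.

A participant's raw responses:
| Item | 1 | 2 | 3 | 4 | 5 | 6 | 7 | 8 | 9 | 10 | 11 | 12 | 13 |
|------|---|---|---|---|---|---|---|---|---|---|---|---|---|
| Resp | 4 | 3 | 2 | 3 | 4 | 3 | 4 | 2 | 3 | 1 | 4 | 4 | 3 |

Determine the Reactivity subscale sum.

Reactivity items: 1, 2, 8, 9, 11, 12.
Of these, items 1, 2, 9, and 12 are reverse-keyed; reversed = (1+4) − raw = 5 − raw.
  item 1: 5 − 4 = 1
  item 2: 5 − 3 = 2
  item 8: 2
  item 9: 5 − 3 = 2
  item 11: 4
  item 12: 5 − 4 = 1
Sum = 1 + 2 + 2 + 2 + 4 + 1 = 12

12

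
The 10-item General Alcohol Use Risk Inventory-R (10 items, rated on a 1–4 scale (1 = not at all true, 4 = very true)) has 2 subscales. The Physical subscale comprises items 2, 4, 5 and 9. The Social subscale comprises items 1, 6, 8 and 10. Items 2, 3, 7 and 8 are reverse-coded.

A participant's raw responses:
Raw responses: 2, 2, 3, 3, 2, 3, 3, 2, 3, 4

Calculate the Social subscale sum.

12

Social items: 1, 6, 8, 10.
Of these, item 8 is reverse-coded; on a 1–4 scale, reversed = 5 − raw.
  item 1: 2
  item 6: 3
  item 8: 5 − 2 = 3
  item 10: 4
Sum = 2 + 3 + 3 + 4 = 12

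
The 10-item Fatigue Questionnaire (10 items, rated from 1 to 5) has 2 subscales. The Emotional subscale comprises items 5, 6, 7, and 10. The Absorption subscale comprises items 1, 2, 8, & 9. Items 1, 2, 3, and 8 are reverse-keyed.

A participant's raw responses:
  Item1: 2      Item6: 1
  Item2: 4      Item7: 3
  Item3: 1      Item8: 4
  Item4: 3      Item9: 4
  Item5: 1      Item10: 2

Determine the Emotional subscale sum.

Emotional items: 5, 6, 7, 10.
  item 5: 1
  item 6: 1
  item 7: 3
  item 10: 2
Sum = 1 + 1 + 3 + 2 = 7

7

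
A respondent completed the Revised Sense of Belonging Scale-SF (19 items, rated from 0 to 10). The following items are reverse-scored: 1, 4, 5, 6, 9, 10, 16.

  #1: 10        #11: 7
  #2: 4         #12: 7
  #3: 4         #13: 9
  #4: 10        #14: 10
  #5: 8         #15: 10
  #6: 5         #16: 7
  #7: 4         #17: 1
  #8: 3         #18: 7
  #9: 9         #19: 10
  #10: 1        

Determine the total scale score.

96

Raw sum = 126. Reverse-scored items: 1, 4, 5, 6, 9, 10, 16; their raw sum = 50.
Each reversal replaces raw with 10 − raw, changing the total by 10 − 2·raw per item.
Total = 126 + 7·10 − 2·50 = 126 + 70 − 100 = 96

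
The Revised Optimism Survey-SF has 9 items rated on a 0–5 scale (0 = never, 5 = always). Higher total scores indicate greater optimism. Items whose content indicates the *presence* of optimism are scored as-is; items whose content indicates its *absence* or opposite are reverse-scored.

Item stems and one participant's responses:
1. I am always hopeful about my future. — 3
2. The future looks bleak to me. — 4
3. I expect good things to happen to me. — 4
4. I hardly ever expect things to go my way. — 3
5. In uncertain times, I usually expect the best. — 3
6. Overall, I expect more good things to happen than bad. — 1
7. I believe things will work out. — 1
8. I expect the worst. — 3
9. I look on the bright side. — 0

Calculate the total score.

17

Items 2, 4, 8 describe the absence/opposite of optimism → reverse-score.
on a 0–5 scale, reversed = 5 − raw.
  item 1: 3
  item 2: 5 − 4 = 1
  item 3: 4
  item 4: 5 − 3 = 2
  item 5: 3
  item 6: 1
  item 7: 1
  item 8: 5 − 3 = 2
  item 9: 0
Total = 3 + 1 + 4 + 2 + 3 + 1 + 1 + 2 + 0 = 17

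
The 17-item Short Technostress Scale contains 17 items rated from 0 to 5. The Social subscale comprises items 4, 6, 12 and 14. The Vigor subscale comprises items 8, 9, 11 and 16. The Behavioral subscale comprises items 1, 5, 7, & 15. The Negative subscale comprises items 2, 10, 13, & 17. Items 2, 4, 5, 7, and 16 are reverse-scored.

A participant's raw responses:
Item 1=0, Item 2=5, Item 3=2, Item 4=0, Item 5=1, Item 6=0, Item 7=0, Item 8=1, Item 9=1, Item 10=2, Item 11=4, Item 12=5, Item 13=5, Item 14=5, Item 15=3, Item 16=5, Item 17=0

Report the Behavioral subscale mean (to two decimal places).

Behavioral items: 1, 5, 7, 15.
Of these, items 5 and 7 are reverse-scored; on a 0–5 scale, reversed = 5 − raw.
  item 1: 0
  item 5: 5 − 1 = 4
  item 7: 5 − 0 = 5
  item 15: 3
Sum = 0 + 4 + 5 + 3 = 12
Mean = 12 / 4 = 3.00

3.00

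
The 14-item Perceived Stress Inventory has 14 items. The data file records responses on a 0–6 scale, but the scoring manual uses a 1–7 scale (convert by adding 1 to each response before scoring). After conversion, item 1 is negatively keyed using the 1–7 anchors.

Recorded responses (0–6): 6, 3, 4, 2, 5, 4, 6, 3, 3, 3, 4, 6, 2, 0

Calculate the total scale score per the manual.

Convert to 1–7: 7, 4, 5, 3, 6, 5, 7, 4, 4, 4, 5, 7, 3, 1
Reverse-coded (reverse-coded value = 8 − response):
  item 1: 8 − 7 = 1
Scored: 1, 4, 5, 3, 6, 5, 7, 4, 4, 4, 5, 7, 3, 1
Total = 59

59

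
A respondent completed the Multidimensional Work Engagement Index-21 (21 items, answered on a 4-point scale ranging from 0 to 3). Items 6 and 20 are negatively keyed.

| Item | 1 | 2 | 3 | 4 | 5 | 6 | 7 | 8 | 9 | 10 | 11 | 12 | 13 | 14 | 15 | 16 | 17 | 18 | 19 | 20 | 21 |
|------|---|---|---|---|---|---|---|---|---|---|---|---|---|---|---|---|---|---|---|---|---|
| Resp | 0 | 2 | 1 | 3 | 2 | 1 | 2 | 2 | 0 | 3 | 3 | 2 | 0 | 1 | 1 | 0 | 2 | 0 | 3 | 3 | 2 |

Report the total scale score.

31

Negatively keyed items use 3 − raw:
  item 6: 3 − 1 = 2
  item 20: 3 − 3 = 0
Scored items: 0, 2, 1, 3, 2, 2, 2, 2, 0, 3, 3, 2, 0, 1, 1, 0, 2, 0, 3, 0, 2
Total = 0 + 2 + 1 + 3 + 2 + 2 + 2 + 2 + 0 + 3 + 3 + 2 + 0 + 1 + 1 + 0 + 2 + 0 + 3 + 0 + 2 = 31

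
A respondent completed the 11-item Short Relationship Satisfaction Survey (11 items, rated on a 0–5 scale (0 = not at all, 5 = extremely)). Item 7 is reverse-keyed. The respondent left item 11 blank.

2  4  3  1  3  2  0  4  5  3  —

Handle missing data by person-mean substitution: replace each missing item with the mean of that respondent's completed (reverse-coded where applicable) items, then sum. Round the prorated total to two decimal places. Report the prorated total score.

Reverse-coded (on a 0–5 scale, reversed = 5 − raw):
  item 7: 5 − 0 = 5
Completed scored items (10 of 11): 2, 4, 3, 1, 3, 2, 5, 4, 5, 3; sum = 32.
Person mean = 32 / 10 ≈ 3.2000
Prorated total = (32 / 10) × 11 = 35.20 (to 2 dp)

35.20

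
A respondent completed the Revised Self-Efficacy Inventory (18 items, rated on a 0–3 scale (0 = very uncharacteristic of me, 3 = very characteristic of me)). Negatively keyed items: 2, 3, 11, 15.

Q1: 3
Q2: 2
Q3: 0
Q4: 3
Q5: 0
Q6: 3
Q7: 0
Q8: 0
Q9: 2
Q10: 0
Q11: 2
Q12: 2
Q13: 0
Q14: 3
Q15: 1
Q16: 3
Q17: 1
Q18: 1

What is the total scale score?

28

Negatively keyed items use 3 − raw:
  item 2: 3 − 2 = 1
  item 3: 3 − 0 = 3
  item 11: 3 − 2 = 1
  item 15: 3 − 1 = 2
Scored responses: 3, 1, 3, 3, 0, 3, 0, 0, 2, 0, 1, 2, 0, 3, 2, 3, 1, 1
Total = 3 + 1 + 3 + 3 + 0 + 3 + 0 + 0 + 2 + 0 + 1 + 2 + 0 + 3 + 2 + 3 + 1 + 1 = 28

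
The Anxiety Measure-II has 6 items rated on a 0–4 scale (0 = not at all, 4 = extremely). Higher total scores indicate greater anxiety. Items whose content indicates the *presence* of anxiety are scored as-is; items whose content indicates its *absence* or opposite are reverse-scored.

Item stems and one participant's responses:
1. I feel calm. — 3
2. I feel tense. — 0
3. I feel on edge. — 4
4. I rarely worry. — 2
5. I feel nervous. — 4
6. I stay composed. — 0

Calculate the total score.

Items 1, 4, 6 describe the absence/opposite of anxiety → reverse-score.
on a 0–4 scale, reversed = 4 − raw.
  item 1: 4 − 3 = 1
  item 2: 0
  item 3: 4
  item 4: 4 − 2 = 2
  item 5: 4
  item 6: 4 − 0 = 4
Total = 1 + 0 + 4 + 2 + 4 + 4 = 15

15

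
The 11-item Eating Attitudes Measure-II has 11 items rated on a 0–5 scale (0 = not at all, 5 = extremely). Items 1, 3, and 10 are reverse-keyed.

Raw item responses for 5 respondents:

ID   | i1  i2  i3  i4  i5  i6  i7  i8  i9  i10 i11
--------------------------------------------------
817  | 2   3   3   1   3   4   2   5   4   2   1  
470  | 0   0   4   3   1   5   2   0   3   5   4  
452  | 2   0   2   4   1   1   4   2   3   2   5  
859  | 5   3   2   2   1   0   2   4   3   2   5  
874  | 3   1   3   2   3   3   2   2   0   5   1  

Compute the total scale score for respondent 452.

29

Respondent 452 raw: 2, 0, 2, 4, 1, 1, 4, 2, 3, 2, 5.
Reverse-coded (reverse-coded value = 5 − response):
  item 1: 5 − 2 = 3
  item 2: 0
  item 3: 5 − 2 = 3
  item 4: 4
  item 5: 1
  item 6: 1
  item 7: 4
  item 8: 2
  item 9: 3
  item 10: 5 − 2 = 3
  item 11: 5
Sum = 3 + 0 + 3 + 4 + 1 + 1 + 4 + 2 + 3 + 3 + 5 = 29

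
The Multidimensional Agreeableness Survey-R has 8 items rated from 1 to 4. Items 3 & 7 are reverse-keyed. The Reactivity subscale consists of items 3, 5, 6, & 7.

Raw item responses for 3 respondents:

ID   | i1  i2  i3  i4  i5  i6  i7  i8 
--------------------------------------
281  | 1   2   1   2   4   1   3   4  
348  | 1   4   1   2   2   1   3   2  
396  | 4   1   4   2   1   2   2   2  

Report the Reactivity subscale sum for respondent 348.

Respondent 348 raw: 1, 4, 1, 2, 2, 1, 3, 2.
Reactivity items: 3, 5, 6, 7.
Reverse-coded (reverse-coded value = 5 − response):
  item 3: 5 − 1 = 4
  item 5: 2
  item 6: 1
  item 7: 5 − 3 = 2
Sum = 4 + 2 + 1 + 2 = 9

9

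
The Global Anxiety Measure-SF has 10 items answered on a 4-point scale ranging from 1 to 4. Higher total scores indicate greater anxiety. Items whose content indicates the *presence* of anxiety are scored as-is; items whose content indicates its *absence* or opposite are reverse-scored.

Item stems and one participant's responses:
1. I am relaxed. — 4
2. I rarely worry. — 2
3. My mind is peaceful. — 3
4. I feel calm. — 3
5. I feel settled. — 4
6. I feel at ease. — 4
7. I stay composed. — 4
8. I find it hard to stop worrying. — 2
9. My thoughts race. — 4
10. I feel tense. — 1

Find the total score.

18

Items 1, 2, 3, 4, 5, 6, 7 describe the absence/opposite of anxiety → reverse-score.
reverse-coded value = 5 − response.
  item 1: 5 − 4 = 1
  item 2: 5 − 2 = 3
  item 3: 5 − 3 = 2
  item 4: 5 − 3 = 2
  item 5: 5 − 4 = 1
  item 6: 5 − 4 = 1
  item 7: 5 − 4 = 1
  item 8: 2
  item 9: 4
  item 10: 1
Total = 1 + 3 + 2 + 2 + 1 + 1 + 1 + 2 + 4 + 1 = 18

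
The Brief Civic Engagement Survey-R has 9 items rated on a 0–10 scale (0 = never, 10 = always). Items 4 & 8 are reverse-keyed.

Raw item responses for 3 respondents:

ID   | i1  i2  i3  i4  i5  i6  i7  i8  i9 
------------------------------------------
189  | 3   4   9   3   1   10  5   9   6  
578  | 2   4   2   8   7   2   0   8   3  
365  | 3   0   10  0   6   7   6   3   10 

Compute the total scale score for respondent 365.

Respondent 365 raw: 3, 0, 10, 0, 6, 7, 6, 3, 10.
Reverse-coded (on a 0–10 scale, reversed = 10 − raw):
  item 1: 3
  item 2: 0
  item 3: 10
  item 4: 10 − 0 = 10
  item 5: 6
  item 6: 7
  item 7: 6
  item 8: 10 − 3 = 7
  item 9: 10
Sum = 3 + 0 + 10 + 10 + 6 + 7 + 6 + 7 + 10 = 59

59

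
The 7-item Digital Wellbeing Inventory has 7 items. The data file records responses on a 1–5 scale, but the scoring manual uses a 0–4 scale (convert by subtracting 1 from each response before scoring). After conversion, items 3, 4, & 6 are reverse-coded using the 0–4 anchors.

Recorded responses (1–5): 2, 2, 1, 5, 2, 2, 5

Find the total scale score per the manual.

Convert to 0–4: 1, 1, 0, 4, 1, 1, 4
Reverse-coded (reverse-coded value = 4 − response):
  item 3: 4 − 0 = 4
  item 4: 4 − 4 = 0
  item 6: 4 − 1 = 3
Scored: 1, 1, 4, 0, 1, 3, 4
Total = 14

14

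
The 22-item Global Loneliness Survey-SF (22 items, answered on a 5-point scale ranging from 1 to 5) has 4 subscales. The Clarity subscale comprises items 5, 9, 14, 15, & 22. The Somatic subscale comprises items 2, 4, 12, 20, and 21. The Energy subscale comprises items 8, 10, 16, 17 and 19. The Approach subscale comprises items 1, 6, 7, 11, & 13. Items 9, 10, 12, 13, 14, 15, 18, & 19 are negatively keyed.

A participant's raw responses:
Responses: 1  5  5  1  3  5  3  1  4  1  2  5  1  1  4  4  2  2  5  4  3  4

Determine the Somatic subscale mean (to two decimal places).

2.80

Somatic items: 2, 4, 12, 20, 21.
Of these, item 12 is negatively keyed; reversed = (1+5) − raw = 6 − raw.
  item 2: 5
  item 4: 1
  item 12: 6 − 5 = 1
  item 20: 4
  item 21: 3
Sum = 5 + 1 + 1 + 4 + 3 = 14
Mean = 14 / 5 = 2.80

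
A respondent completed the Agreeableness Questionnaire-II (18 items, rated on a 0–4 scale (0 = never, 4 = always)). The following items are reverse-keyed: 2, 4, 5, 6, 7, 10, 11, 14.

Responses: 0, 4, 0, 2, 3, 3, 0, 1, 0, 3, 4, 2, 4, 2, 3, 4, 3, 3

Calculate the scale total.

31

Reversing items 2, 4, 5, 6, 7, 10, 11, and 14 with 4 − raw:
Total = 0 + (4−4) + 0 + (4−2) + (4−3) + (4−3) + (4−0) + 1 + 0 + (4−3) + (4−4) + 2 + 4 + (4−2) + 3 + 4 + 3 + 3
      = 0 + 0 + 0 + 2 + 1 + 1 + 4 + 1 + 0 + 1 + 0 + 2 + 4 + 2 + 3 + 4 + 3 + 3 = 31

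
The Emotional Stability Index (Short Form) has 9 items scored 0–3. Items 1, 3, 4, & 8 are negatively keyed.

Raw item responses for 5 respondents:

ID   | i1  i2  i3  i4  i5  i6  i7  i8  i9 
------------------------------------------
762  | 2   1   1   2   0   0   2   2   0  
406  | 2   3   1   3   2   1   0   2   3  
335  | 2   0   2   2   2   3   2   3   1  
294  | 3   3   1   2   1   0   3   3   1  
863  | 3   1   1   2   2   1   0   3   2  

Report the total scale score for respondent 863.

Respondent 863 raw: 3, 1, 1, 2, 2, 1, 0, 3, 2.
Reverse-coded (reverse-coded value = 3 − response):
  item 1: 3 − 3 = 0
  item 2: 1
  item 3: 3 − 1 = 2
  item 4: 3 − 2 = 1
  item 5: 2
  item 6: 1
  item 7: 0
  item 8: 3 − 3 = 0
  item 9: 2
Sum = 0 + 1 + 2 + 1 + 2 + 1 + 0 + 0 + 2 = 9

9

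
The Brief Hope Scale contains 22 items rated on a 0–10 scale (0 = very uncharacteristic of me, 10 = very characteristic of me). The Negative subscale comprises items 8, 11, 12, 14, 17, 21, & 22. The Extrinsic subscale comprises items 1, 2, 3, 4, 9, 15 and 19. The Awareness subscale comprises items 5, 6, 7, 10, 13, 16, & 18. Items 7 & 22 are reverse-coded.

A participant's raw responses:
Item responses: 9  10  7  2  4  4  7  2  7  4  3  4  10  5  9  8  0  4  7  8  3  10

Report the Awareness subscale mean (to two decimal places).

Awareness items: 5, 6, 7, 10, 13, 16, 18.
Of these, item 7 is reverse-coded; on a 0–10 scale, reversed = 10 − raw.
  item 5: 4
  item 6: 4
  item 7: 10 − 7 = 3
  item 10: 4
  item 13: 10
  item 16: 8
  item 18: 4
Sum = 4 + 4 + 3 + 4 + 10 + 8 + 4 = 37
Mean = 37 / 7 = 5.29

5.29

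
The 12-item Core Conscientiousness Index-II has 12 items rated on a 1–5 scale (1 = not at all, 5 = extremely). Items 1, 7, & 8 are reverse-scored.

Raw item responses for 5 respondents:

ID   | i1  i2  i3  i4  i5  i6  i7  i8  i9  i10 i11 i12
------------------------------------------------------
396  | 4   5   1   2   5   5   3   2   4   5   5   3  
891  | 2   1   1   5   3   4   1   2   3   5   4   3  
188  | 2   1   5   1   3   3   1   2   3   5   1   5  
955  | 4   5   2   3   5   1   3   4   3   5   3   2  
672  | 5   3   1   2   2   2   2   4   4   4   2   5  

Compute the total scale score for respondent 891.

42

Respondent 891 raw: 2, 1, 1, 5, 3, 4, 1, 2, 3, 5, 4, 3.
Reverse-coded (on a 1–5 scale, reversed = 6 − raw):
  item 1: 6 − 2 = 4
  item 2: 1
  item 3: 1
  item 4: 5
  item 5: 3
  item 6: 4
  item 7: 6 − 1 = 5
  item 8: 6 − 2 = 4
  item 9: 3
  item 10: 5
  item 11: 4
  item 12: 3
Sum = 4 + 1 + 1 + 5 + 3 + 4 + 5 + 4 + 3 + 5 + 4 + 3 = 42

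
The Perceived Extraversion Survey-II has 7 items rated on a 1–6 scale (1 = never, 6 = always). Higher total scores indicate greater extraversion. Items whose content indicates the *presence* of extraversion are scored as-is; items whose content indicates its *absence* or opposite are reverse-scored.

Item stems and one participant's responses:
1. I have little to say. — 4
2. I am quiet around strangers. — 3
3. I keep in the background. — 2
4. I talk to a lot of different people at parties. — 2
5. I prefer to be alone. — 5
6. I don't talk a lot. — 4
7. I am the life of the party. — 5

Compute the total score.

Items 1, 2, 3, 5, 6 describe the absence/opposite of extraversion → reverse-score.
reverse-coded value = 7 − response.
  item 1: 7 − 4 = 3
  item 2: 7 − 3 = 4
  item 3: 7 − 2 = 5
  item 4: 2
  item 5: 7 − 5 = 2
  item 6: 7 − 4 = 3
  item 7: 5
Total = 3 + 4 + 5 + 2 + 2 + 3 + 5 = 24

24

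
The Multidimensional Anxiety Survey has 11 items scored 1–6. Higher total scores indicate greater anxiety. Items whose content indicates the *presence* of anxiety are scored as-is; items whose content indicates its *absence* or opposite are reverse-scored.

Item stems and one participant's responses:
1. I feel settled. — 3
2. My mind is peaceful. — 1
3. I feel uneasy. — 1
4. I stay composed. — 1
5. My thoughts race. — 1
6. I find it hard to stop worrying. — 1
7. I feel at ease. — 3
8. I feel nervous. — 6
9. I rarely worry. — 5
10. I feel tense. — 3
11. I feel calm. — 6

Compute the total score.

Items 1, 2, 4, 7, 9, 11 describe the absence/opposite of anxiety → reverse-score.
on a 1–6 scale, reversed = 7 − raw.
  item 1: 7 − 3 = 4
  item 2: 7 − 1 = 6
  item 3: 1
  item 4: 7 − 1 = 6
  item 5: 1
  item 6: 1
  item 7: 7 − 3 = 4
  item 8: 6
  item 9: 7 − 5 = 2
  item 10: 3
  item 11: 7 − 6 = 1
Total = 4 + 6 + 1 + 6 + 1 + 1 + 4 + 6 + 2 + 3 + 1 = 35

35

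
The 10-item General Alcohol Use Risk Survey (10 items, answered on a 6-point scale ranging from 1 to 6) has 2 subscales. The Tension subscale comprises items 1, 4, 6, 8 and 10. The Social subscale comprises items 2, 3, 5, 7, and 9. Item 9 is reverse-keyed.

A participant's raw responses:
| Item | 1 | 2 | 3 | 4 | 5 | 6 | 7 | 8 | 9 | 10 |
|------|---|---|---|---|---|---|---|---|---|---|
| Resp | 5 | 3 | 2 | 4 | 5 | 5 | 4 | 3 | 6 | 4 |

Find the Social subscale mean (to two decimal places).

Social items: 2, 3, 5, 7, 9.
Of these, item 9 is reverse-keyed; reverse-coded value = 7 − response.
  item 2: 3
  item 3: 2
  item 5: 5
  item 7: 4
  item 9: 7 − 6 = 1
Sum = 3 + 2 + 5 + 4 + 1 = 15
Mean = 15 / 5 = 3.00

3.00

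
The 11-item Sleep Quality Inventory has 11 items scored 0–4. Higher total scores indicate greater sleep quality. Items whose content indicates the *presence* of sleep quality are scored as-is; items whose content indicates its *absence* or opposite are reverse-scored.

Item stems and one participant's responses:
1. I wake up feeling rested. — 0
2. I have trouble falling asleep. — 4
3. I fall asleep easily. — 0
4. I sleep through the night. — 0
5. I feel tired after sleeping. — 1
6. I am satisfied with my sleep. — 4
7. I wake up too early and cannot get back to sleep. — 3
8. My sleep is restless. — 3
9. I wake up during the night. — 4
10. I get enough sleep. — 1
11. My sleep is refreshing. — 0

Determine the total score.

10

Items 2, 5, 7, 8, 9 describe the absence/opposite of sleep quality → reverse-score.
reverse-coded value = 4 − response.
  item 1: 0
  item 2: 4 − 4 = 0
  item 3: 0
  item 4: 0
  item 5: 4 − 1 = 3
  item 6: 4
  item 7: 4 − 3 = 1
  item 8: 4 − 3 = 1
  item 9: 4 − 4 = 0
  item 10: 1
  item 11: 0
Total = 0 + 0 + 0 + 0 + 3 + 4 + 1 + 1 + 0 + 1 + 0 = 10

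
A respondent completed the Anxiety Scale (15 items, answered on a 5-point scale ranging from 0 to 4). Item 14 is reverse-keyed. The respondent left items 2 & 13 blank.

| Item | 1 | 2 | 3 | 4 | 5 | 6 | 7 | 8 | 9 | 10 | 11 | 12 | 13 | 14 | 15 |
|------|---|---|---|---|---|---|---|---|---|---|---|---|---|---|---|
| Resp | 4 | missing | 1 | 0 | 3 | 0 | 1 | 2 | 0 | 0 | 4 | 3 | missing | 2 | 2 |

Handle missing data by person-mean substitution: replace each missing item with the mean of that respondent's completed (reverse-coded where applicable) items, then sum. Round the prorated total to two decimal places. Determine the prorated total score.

25.38

Reverse-coded (reverse-coded value = 4 − response):
  item 14: 4 − 2 = 2
Completed scored items (13 of 15): 4, 1, 0, 3, 0, 1, 2, 0, 0, 4, 3, 2, 2; sum = 22.
Person mean = 22 / 13 ≈ 1.6923
Prorated total = (22 / 13) × 15 = 25.38 (to 2 dp)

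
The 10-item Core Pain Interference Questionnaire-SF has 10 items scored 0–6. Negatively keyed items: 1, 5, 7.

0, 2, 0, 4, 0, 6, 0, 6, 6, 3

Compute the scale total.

Reversing items 1, 5 and 7 with 6 − raw:
Total = (6−0) + 2 + 0 + 4 + (6−0) + 6 + (6−0) + 6 + 6 + 3
      = 6 + 2 + 0 + 4 + 6 + 6 + 6 + 6 + 6 + 3 = 45

45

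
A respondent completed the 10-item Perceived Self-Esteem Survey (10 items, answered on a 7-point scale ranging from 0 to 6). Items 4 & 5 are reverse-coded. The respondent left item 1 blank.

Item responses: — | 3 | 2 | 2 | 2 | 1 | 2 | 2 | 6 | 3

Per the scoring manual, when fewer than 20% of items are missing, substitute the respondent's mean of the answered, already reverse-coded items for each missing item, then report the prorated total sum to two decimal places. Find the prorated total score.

Reverse-coded (reversed = (0+6) − raw = 6 − raw):
  item 4: 6 − 2 = 4
  item 5: 6 − 2 = 4
Completed scored items (9 of 10): 3, 2, 4, 4, 1, 2, 2, 6, 3; sum = 27.
Person mean = 27 / 9 ≈ 3.0000
Prorated total = (27 / 9) × 10 = 30.00 (to 2 dp)

30.00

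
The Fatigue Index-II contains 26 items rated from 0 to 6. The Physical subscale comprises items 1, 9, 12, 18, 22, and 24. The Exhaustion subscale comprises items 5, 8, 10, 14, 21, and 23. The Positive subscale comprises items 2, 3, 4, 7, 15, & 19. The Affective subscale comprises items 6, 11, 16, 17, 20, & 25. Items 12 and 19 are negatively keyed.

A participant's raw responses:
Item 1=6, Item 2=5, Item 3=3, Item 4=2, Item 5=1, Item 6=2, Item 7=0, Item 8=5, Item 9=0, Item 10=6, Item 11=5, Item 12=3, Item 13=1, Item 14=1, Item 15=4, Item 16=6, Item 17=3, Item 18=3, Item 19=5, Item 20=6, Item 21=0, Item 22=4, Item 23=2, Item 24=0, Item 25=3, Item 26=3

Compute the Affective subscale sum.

Affective items: 6, 11, 16, 17, 20, 25.
  item 6: 2
  item 11: 5
  item 16: 6
  item 17: 3
  item 20: 6
  item 25: 3
Sum = 2 + 5 + 6 + 3 + 6 + 3 = 25

25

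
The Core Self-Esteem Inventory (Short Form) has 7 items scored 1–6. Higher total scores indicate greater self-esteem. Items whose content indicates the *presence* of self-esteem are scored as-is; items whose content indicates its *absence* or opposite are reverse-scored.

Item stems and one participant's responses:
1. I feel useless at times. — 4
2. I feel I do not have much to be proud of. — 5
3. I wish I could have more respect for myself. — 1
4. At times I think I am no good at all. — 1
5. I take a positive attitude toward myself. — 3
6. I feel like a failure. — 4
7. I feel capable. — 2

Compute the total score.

25

Items 1, 2, 3, 4, 6 describe the absence/opposite of self-esteem → reverse-score.
reversed = (1+6) − raw = 7 − raw.
  item 1: 7 − 4 = 3
  item 2: 7 − 5 = 2
  item 3: 7 − 1 = 6
  item 4: 7 − 1 = 6
  item 5: 3
  item 6: 7 − 4 = 3
  item 7: 2
Total = 3 + 2 + 6 + 6 + 3 + 3 + 2 = 25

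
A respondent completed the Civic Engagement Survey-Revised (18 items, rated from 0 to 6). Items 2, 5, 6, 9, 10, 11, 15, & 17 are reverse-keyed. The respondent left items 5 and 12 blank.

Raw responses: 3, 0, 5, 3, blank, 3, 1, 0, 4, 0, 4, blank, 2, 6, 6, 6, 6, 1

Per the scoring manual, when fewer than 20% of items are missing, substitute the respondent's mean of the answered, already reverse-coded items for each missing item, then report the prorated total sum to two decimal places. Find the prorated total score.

51.75

Reverse-coded (reversed = (0+6) − raw = 6 − raw):
  item 2: 6 − 0 = 6
  item 6: 6 − 3 = 3
  item 9: 6 − 4 = 2
  item 10: 6 − 0 = 6
  item 11: 6 − 4 = 2
  item 15: 6 − 6 = 0
  item 17: 6 − 6 = 0
Completed scored items (16 of 18): 3, 6, 5, 3, 3, 1, 0, 2, 6, 2, 2, 6, 0, 6, 0, 1; sum = 46.
Person mean = 46 / 16 ≈ 2.8750
Prorated total = (46 / 16) × 18 = 51.75 (to 2 dp)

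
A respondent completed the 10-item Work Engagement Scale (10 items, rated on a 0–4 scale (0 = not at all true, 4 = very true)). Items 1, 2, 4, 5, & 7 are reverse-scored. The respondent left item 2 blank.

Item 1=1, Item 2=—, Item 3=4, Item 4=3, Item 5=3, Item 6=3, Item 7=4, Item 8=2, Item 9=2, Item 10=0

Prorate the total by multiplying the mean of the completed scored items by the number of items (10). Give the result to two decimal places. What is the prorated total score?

17.78

Reverse-coded (reversed = (0+4) − raw = 4 − raw):
  item 1: 4 − 1 = 3
  item 4: 4 − 3 = 1
  item 5: 4 − 3 = 1
  item 7: 4 − 4 = 0
Completed scored items (9 of 10): 3, 4, 1, 1, 3, 0, 2, 2, 0; sum = 16.
Person mean = 16 / 9 ≈ 1.7778
Prorated total = (16 / 9) × 10 = 17.78 (to 2 dp)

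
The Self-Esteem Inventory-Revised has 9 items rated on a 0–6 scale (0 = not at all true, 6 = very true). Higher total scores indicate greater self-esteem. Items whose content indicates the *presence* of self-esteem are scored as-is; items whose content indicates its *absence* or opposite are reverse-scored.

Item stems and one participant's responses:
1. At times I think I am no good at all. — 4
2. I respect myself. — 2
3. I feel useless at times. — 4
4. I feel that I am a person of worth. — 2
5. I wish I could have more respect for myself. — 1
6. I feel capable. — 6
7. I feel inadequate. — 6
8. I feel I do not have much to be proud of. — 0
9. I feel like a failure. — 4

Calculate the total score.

Items 1, 3, 5, 7, 8, 9 describe the absence/opposite of self-esteem → reverse-score.
reversed = (0+6) − raw = 6 − raw.
  item 1: 6 − 4 = 2
  item 2: 2
  item 3: 6 − 4 = 2
  item 4: 2
  item 5: 6 − 1 = 5
  item 6: 6
  item 7: 6 − 6 = 0
  item 8: 6 − 0 = 6
  item 9: 6 − 4 = 2
Total = 2 + 2 + 2 + 2 + 5 + 6 + 0 + 6 + 2 = 27

27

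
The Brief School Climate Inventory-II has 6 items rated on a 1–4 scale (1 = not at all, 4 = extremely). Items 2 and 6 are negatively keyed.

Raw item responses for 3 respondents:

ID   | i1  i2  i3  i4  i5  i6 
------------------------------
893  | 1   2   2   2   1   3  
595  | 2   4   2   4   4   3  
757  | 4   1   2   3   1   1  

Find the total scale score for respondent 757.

18

Respondent 757 raw: 4, 1, 2, 3, 1, 1.
Reverse-coded (on a 1–4 scale, reversed = 5 − raw):
  item 1: 4
  item 2: 5 − 1 = 4
  item 3: 2
  item 4: 3
  item 5: 1
  item 6: 5 − 1 = 4
Sum = 4 + 4 + 2 + 3 + 1 + 4 = 18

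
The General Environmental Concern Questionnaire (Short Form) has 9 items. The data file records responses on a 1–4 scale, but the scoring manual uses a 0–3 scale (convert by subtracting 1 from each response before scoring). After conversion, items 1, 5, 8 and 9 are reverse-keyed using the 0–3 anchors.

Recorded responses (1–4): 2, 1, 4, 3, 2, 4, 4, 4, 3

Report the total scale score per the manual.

Convert to 0–3: 1, 0, 3, 2, 1, 3, 3, 3, 2
Reverse-coded (reverse-coded value = 3 − response):
  item 1: 3 − 1 = 2
  item 5: 3 − 1 = 2
  item 8: 3 − 3 = 0
  item 9: 3 − 2 = 1
Scored: 2, 0, 3, 2, 2, 3, 3, 0, 1
Total = 16

16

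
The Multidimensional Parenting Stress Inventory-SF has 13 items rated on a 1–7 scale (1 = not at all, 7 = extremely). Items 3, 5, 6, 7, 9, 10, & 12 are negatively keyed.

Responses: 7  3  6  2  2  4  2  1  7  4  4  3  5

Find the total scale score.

Negatively keyed items use 8 − raw:
  item 3: 8 − 6 = 2
  item 5: 8 − 2 = 6
  item 6: 8 − 4 = 4
  item 7: 8 − 2 = 6
  item 9: 8 − 7 = 1
  item 10: 8 − 4 = 4
  item 12: 8 − 3 = 5
Scored responses: 7, 3, 2, 2, 6, 4, 6, 1, 1, 4, 4, 5, 5
Total = 7 + 3 + 2 + 2 + 6 + 4 + 6 + 1 + 1 + 4 + 4 + 5 + 5 = 50

50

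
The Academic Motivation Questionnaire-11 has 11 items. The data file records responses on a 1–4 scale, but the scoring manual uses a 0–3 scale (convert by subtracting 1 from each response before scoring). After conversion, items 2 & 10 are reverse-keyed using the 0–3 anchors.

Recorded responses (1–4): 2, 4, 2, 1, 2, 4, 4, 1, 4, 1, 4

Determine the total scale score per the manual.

Convert to 0–3: 1, 3, 1, 0, 1, 3, 3, 0, 3, 0, 3
Reverse-coded (reverse-coded value = 3 − response):
  item 2: 3 − 3 = 0
  item 10: 3 − 0 = 3
Scored: 1, 0, 1, 0, 1, 3, 3, 0, 3, 3, 3
Total = 18

18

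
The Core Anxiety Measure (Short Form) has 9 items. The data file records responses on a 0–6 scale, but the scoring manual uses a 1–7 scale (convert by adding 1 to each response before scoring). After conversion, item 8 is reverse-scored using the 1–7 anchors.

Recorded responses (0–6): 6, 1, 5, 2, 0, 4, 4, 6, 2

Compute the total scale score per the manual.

Convert to 1–7: 7, 2, 6, 3, 1, 5, 5, 7, 3
Reverse-coded (reversed = (1+7) − raw = 8 − raw):
  item 8: 8 − 7 = 1
Scored: 7, 2, 6, 3, 1, 5, 5, 1, 3
Total = 33

33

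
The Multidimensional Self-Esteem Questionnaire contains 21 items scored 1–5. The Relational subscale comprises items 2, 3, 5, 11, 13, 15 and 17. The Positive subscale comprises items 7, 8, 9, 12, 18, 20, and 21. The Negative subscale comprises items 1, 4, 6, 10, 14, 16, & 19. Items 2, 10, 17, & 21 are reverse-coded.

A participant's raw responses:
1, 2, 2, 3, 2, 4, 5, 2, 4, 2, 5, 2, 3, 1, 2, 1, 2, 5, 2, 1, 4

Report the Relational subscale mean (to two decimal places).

Relational items: 2, 3, 5, 11, 13, 15, 17.
Of these, items 2 and 17 are reverse-coded; on a 1–5 scale, reversed = 6 − raw.
  item 2: 6 − 2 = 4
  item 3: 2
  item 5: 2
  item 11: 5
  item 13: 3
  item 15: 2
  item 17: 6 − 2 = 4
Sum = 4 + 2 + 2 + 5 + 3 + 2 + 4 = 22
Mean = 22 / 7 = 3.14

3.14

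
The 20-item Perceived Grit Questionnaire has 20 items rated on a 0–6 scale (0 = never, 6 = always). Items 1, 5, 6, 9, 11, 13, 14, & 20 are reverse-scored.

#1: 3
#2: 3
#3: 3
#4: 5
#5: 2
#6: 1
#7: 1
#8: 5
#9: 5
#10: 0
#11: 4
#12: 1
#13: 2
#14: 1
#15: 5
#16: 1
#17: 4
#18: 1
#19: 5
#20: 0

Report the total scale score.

64

Apply reverse scoring (on a 0–6 scale, reversed = 6 − raw):
  item 1: 6 − 3 = 3
  item 5: 6 − 2 = 4
  item 6: 6 − 1 = 5
  item 9: 6 − 5 = 1
  item 11: 6 − 4 = 2
  item 13: 6 − 2 = 4
  item 14: 6 − 1 = 5
  item 20: 6 − 0 = 6
Scored items: 3, 3, 3, 5, 4, 5, 1, 5, 1, 0, 2, 1, 4, 5, 5, 1, 4, 1, 5, 6
Total = 3 + 3 + 3 + 5 + 4 + 5 + 1 + 5 + 1 + 0 + 2 + 1 + 4 + 5 + 5 + 1 + 4 + 1 + 5 + 6 = 64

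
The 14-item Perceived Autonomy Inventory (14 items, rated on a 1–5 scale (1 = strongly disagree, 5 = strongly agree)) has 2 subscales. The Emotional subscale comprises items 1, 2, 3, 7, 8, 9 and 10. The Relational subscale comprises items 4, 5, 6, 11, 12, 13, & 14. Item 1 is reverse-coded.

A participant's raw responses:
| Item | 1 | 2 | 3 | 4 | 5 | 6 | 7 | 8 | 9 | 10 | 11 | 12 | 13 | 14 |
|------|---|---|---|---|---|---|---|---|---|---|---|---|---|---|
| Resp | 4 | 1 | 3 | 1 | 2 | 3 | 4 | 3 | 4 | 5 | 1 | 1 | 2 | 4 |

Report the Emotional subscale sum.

Emotional items: 1, 2, 3, 7, 8, 9, 10.
Of these, item 1 is reverse-coded; reversed = (1+5) − raw = 6 − raw.
  item 1: 6 − 4 = 2
  item 2: 1
  item 3: 3
  item 7: 4
  item 8: 3
  item 9: 4
  item 10: 5
Sum = 2 + 1 + 3 + 4 + 3 + 4 + 5 = 22

22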